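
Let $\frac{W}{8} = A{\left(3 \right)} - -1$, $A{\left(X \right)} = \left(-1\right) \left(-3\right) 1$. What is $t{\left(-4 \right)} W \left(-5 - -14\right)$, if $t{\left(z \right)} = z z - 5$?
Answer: $3168$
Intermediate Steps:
$A{\left(X \right)} = 3$ ($A{\left(X \right)} = 3 \cdot 1 = 3$)
$t{\left(z \right)} = -5 + z^{2}$ ($t{\left(z \right)} = z^{2} - 5 = -5 + z^{2}$)
$W = 32$ ($W = 8 \left(3 - -1\right) = 8 \left(3 + 1\right) = 8 \cdot 4 = 32$)
$t{\left(-4 \right)} W \left(-5 - -14\right) = \left(-5 + \left(-4\right)^{2}\right) 32 \left(-5 - -14\right) = \left(-5 + 16\right) 32 \left(-5 + 14\right) = 11 \cdot 32 \cdot 9 = 352 \cdot 9 = 3168$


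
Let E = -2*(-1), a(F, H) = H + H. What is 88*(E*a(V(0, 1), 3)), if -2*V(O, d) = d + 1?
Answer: 1056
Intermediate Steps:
V(O, d) = -½ - d/2 (V(O, d) = -(d + 1)/2 = -(1 + d)/2 = -½ - d/2)
a(F, H) = 2*H
E = 2
88*(E*a(V(0, 1), 3)) = 88*(2*(2*3)) = 88*(2*6) = 88*12 = 1056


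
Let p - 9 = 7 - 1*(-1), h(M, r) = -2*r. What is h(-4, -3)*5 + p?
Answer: 47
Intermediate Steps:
p = 17 (p = 9 + (7 - 1*(-1)) = 9 + (7 + 1) = 9 + 8 = 17)
h(-4, -3)*5 + p = -2*(-3)*5 + 17 = 6*5 + 17 = 30 + 17 = 47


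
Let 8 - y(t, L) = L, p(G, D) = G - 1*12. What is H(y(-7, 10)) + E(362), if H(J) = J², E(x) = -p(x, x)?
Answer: -346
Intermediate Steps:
p(G, D) = -12 + G (p(G, D) = G - 12 = -12 + G)
y(t, L) = 8 - L
E(x) = 12 - x (E(x) = -(-12 + x) = 12 - x)
H(y(-7, 10)) + E(362) = (8 - 1*10)² + (12 - 1*362) = (8 - 10)² + (12 - 362) = (-2)² - 350 = 4 - 350 = -346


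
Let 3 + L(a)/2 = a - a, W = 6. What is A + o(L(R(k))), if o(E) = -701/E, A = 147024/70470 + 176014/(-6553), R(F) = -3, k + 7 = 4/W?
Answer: 4723577353/51309990 ≈ 92.060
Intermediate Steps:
k = -19/3 (k = -7 + 4/6 = -7 + 4*(⅙) = -7 + ⅔ = -19/3 ≈ -6.3333)
L(a) = -6 (L(a) = -6 + 2*(a - a) = -6 + 2*0 = -6 + 0 = -6)
A = -635569906/25654995 (A = 147024*(1/70470) + 176014*(-1/6553) = 8168/3915 - 176014/6553 = -635569906/25654995 ≈ -24.774)
A + o(L(R(k))) = -635569906/25654995 - 701/(-6) = -635569906/25654995 - 701*(-⅙) = -635569906/25654995 + 701/6 = 4723577353/51309990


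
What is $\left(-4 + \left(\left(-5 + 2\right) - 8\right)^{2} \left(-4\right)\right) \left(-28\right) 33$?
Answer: $450912$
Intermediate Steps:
$\left(-4 + \left(\left(-5 + 2\right) - 8\right)^{2} \left(-4\right)\right) \left(-28\right) 33 = \left(-4 + \left(-3 - 8\right)^{2} \left(-4\right)\right) \left(-28\right) 33 = \left(-4 + \left(-11\right)^{2} \left(-4\right)\right) \left(-28\right) 33 = \left(-4 + 121 \left(-4\right)\right) \left(-28\right) 33 = \left(-4 - 484\right) \left(-28\right) 33 = \left(-488\right) \left(-28\right) 33 = 13664 \cdot 33 = 450912$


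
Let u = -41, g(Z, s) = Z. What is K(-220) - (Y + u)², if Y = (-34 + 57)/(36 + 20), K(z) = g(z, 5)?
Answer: -5856449/3136 ≈ -1867.5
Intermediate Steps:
K(z) = z
Y = 23/56 ≈ 0.41071
K(-220) - (Y + u)² = -220 - (23/56 - 41)² = -220 - (-2273/56)² = -220 - 1*5166529/3136 = -220 - 5166529/3136 = -5856449/3136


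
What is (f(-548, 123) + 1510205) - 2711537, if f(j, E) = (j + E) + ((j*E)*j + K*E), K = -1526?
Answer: 35547937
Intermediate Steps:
f(j, E) = j - 1525*E + E*j**2 (f(j, E) = (j + E) + ((j*E)*j - 1526*E) = (E + j) + ((E*j)*j - 1526*E) = (E + j) + (E*j**2 - 1526*E) = (E + j) + (-1526*E + E*j**2) = j - 1525*E + E*j**2)
(f(-548, 123) + 1510205) - 2711537 = ((-548 - 1525*123 + 123*(-548)**2) + 1510205) - 2711537 = ((-548 - 187575 + 123*300304) + 1510205) - 2711537 = ((-548 - 187575 + 36937392) + 1510205) - 2711537 = (36749269 + 1510205) - 2711537 = 38259474 - 2711537 = 35547937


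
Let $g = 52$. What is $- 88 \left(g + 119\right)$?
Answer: $-15048$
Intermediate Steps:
$- 88 \left(g + 119\right) = - 88 \left(52 + 119\right) = - 88 \cdot 171 = \left(-1\right) 15048 = -15048$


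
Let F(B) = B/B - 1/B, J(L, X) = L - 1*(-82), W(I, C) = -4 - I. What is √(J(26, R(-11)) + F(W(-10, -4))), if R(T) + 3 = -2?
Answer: √3918/6 ≈ 10.432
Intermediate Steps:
R(T) = -5 (R(T) = -3 - 2 = -5)
J(L, X) = 82 + L (J(L, X) = L + 82 = 82 + L)
F(B) = 1 - 1/B
√(J(26, R(-11)) + F(W(-10, -4))) = √((82 + 26) + (-1 + (-4 - 1*(-10)))/(-4 - 1*(-10))) = √(108 + (-1 + (-4 + 10))/(-4 + 10)) = √(108 + (-1 + 6)/6) = √(108 + (⅙)*5) = √(108 + ⅚) = √(653/6) = √3918/6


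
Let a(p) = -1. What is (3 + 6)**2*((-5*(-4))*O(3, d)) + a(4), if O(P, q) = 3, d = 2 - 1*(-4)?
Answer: 4859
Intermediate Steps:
d = 6 (d = 2 + 4 = 6)
(3 + 6)**2*((-5*(-4))*O(3, d)) + a(4) = (3 + 6)**2*(-5*(-4)*3) - 1 = 9**2*(20*3) - 1 = 81*60 - 1 = 4860 - 1 = 4859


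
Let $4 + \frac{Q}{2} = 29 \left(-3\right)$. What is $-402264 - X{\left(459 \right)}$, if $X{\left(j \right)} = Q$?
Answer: $-402082$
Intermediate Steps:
$Q = -182$ ($Q = -8 + 2 \cdot 29 \left(-3\right) = -8 + 2 \left(-87\right) = -8 - 174 = -182$)
$X{\left(j \right)} = -182$
$-402264 - X{\left(459 \right)} = -402264 - -182 = -402264 + 182 = -402082$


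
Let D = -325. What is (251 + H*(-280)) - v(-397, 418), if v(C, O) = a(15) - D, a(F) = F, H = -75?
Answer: 20911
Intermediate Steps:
v(C, O) = 340 (v(C, O) = 15 - 1*(-325) = 15 + 325 = 340)
(251 + H*(-280)) - v(-397, 418) = (251 - 75*(-280)) - 1*340 = (251 + 21000) - 340 = 21251 - 340 = 20911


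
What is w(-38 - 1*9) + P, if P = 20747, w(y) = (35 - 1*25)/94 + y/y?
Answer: 975161/47 ≈ 20748.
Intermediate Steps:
w(y) = 52/47 (w(y) = (35 - 25)*(1/94) + 1 = 10*(1/94) + 1 = 5/47 + 1 = 52/47)
w(-38 - 1*9) + P = 52/47 + 20747 = 975161/47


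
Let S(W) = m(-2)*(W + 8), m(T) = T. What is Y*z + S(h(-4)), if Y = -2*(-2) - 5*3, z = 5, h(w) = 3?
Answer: -77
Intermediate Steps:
S(W) = -16 - 2*W (S(W) = -2*(W + 8) = -2*(8 + W) = -16 - 2*W)
Y = -11 (Y = 4 - 15 = -11)
Y*z + S(h(-4)) = -11*5 + (-16 - 2*3) = -55 + (-16 - 6) = -55 - 22 = -77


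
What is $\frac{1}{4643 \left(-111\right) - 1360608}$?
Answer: $- \frac{1}{1875981} \approx -5.3305 \cdot 10^{-7}$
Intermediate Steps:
$\frac{1}{4643 \left(-111\right) - 1360608} = \frac{1}{-515373 - 1360608} = \frac{1}{-1875981} = - \frac{1}{1875981}$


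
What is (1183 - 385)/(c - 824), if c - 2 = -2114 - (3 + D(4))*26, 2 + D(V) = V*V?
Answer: -133/563 ≈ -0.23623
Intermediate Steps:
D(V) = -2 + V² (D(V) = -2 + V*V = -2 + V²)
c = -2554 (c = 2 + (-2114 - (3 + (-2 + 4²))*26) = 2 + (-2114 - (3 + (-2 + 16))*26) = 2 + (-2114 - (3 + 14)*26) = 2 + (-2114 - 17*26) = 2 + (-2114 - 1*442) = 2 + (-2114 - 442) = 2 - 2556 = -2554)
(1183 - 385)/(c - 824) = (1183 - 385)/(-2554 - 824) = 798/(-3378) = 798*(-1/3378) = -133/563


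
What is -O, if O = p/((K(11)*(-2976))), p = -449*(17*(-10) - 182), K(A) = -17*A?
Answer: -449/1581 ≈ -0.28400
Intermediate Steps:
p = 158048 (p = -449*(-170 - 182) = -449*(-352) = 158048)
O = 449/1581 (O = 158048/((-17*11*(-2976))) = 158048/((-187*(-2976))) = 158048/556512 = 158048*(1/556512) = 449/1581 ≈ 0.28400)
-O = -1*449/1581 = -449/1581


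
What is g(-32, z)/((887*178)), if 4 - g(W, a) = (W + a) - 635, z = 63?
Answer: 304/78943 ≈ 0.0038509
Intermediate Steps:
g(W, a) = 639 - W - a (g(W, a) = 4 - ((W + a) - 635) = 4 - (-635 + W + a) = 4 + (635 - W - a) = 639 - W - a)
g(-32, z)/((887*178)) = (639 - 1*(-32) - 1*63)/((887*178)) = (639 + 32 - 63)/157886 = 608*(1/157886) = 304/78943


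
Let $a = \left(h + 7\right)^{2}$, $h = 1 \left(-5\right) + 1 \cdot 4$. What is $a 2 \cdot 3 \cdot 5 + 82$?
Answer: $1162$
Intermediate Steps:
$h = -1$ ($h = -5 + 4 = -1$)
$a = 36$ ($a = \left(-1 + 7\right)^{2} = 6^{2} = 36$)
$a 2 \cdot 3 \cdot 5 + 82 = 36 \cdot 2 \cdot 3 \cdot 5 + 82 = 36 \cdot 6 \cdot 5 + 82 = 36 \cdot 30 + 82 = 1080 + 82 = 1162$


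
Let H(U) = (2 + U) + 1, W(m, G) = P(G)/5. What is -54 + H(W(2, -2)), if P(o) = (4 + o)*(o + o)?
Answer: -263/5 ≈ -52.600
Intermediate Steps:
P(o) = 2*o*(4 + o) (P(o) = (4 + o)*(2*o) = 2*o*(4 + o))
W(m, G) = 2*G*(4 + G)/5 (W(m, G) = (2*G*(4 + G))/5 = (2*G*(4 + G))*(⅕) = 2*G*(4 + G)/5)
H(U) = 3 + U
-54 + H(W(2, -2)) = -54 + (3 + (⅖)*(-2)*(4 - 2)) = -54 + (3 + (⅖)*(-2)*2) = -54 + (3 - 8/5) = -54 + 7/5 = -263/5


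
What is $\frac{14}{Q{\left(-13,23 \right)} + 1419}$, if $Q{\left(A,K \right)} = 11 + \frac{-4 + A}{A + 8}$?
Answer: $\frac{70}{7167} \approx 0.009767$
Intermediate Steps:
$Q{\left(A,K \right)} = 11 + \frac{-4 + A}{8 + A}$
$\frac{14}{Q{\left(-13,23 \right)} + 1419} = \frac{14}{\frac{12 \left(7 - 13\right)}{8 - 13} + 1419} = \frac{14}{12 \frac{1}{-5} \left(-6\right) + 1419} = \frac{14}{12 \left(- \frac{1}{5}\right) \left(-6\right) + 1419} = \frac{14}{\frac{72}{5} + 1419} = \frac{14}{\frac{7167}{5}} = 14 \cdot \frac{5}{7167} = \frac{70}{7167}$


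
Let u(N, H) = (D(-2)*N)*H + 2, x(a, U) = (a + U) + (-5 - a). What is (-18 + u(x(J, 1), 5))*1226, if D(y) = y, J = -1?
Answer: 29424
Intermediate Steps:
x(a, U) = -5 + U (x(a, U) = (U + a) + (-5 - a) = -5 + U)
u(N, H) = 2 - 2*H*N (u(N, H) = (-2*N)*H + 2 = -2*H*N + 2 = 2 - 2*H*N)
(-18 + u(x(J, 1), 5))*1226 = (-18 + (2 - 2*5*(-5 + 1)))*1226 = (-18 + (2 - 2*5*(-4)))*1226 = (-18 + (2 + 40))*1226 = (-18 + 42)*1226 = 24*1226 = 29424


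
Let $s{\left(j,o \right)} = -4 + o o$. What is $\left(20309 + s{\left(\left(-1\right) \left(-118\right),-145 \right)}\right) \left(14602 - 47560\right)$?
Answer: $-1362154140$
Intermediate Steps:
$s{\left(j,o \right)} = -4 + o^{2}$
$\left(20309 + s{\left(\left(-1\right) \left(-118\right),-145 \right)}\right) \left(14602 - 47560\right) = \left(20309 - \left(4 - \left(-145\right)^{2}\right)\right) \left(14602 - 47560\right) = \left(20309 + \left(-4 + 21025\right)\right) \left(-32958\right) = \left(20309 + 21021\right) \left(-32958\right) = 41330 \left(-32958\right) = -1362154140$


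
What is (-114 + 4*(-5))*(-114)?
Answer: 15276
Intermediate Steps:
(-114 + 4*(-5))*(-114) = (-114 - 20)*(-114) = -134*(-114) = 15276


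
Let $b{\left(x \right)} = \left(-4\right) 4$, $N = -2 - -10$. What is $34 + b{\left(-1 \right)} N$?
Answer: $-94$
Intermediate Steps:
$N = 8$ ($N = -2 + 10 = 8$)
$b{\left(x \right)} = -16$
$34 + b{\left(-1 \right)} N = 34 - 128 = -94$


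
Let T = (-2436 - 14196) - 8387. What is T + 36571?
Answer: 11552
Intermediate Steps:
T = -25019 (T = -16632 - 8387 = -25019)
T + 36571 = -25019 + 36571 = 11552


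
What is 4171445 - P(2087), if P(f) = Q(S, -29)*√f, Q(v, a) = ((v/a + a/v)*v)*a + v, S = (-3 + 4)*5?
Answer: 4171445 - 871*√2087 ≈ 4.1317e+6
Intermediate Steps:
S = 5 (S = 1*5 = 5)
Q(v, a) = v + a*v*(a/v + v/a) (Q(v, a) = ((a/v + v/a)*v)*a + v = (v*(a/v + v/a))*a + v = a*v*(a/v + v/a) + v = v + a*v*(a/v + v/a))
P(f) = 871*√f (P(f) = (5 + (-29)² + 5²)*√f = (5 + 841 + 25)*√f = 871*√f)
4171445 - P(2087) = 4171445 - 871*√2087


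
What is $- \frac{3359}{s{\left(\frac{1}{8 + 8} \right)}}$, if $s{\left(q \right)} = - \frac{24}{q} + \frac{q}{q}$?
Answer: $\frac{3359}{383} \approx 8.7702$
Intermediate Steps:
$s{\left(q \right)} = 1 - \frac{24}{q}$ ($s{\left(q \right)} = - \frac{24}{q} + 1 = 1 - \frac{24}{q}$)
$- \frac{3359}{s{\left(\frac{1}{8 + 8} \right)}} = - \frac{3359}{\frac{1}{\frac{1}{8 + 8}} \left(-24 + \frac{1}{8 + 8}\right)} = - \frac{3359}{\frac{1}{\frac{1}{16}} \left(-24 + \frac{1}{16}\right)} = - \frac{3359}{16 \left(- \frac{383}{16}\right)} = - \frac{3359}{-383} = \left(-3359\right) \left(- \frac{1}{383}\right) = \frac{3359}{383}$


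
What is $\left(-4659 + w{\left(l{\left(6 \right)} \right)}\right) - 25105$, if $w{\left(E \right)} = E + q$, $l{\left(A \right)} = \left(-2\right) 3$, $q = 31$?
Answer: $-29739$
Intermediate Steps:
$l{\left(A \right)} = -6$
$w{\left(E \right)} = 31 + E$ ($w{\left(E \right)} = E + 31 = 31 + E$)
$\left(-4659 + w{\left(l{\left(6 \right)} \right)}\right) - 25105 = \left(-4659 + \left(31 - 6\right)\right) - 25105 = \left(-4659 + 25\right) - 25105 = -4634 - 25105 = -29739$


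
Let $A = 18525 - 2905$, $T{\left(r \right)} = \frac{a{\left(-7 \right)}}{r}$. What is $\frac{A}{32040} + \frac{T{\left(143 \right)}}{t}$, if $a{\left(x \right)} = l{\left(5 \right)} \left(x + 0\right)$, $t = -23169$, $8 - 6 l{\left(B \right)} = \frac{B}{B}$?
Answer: $\frac{431266085}{884615589} \approx 0.48752$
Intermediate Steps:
$l{\left(B \right)} = \frac{7}{6}$ ($l{\left(B \right)} = \frac{4}{3} - \frac{B \frac{1}{B}}{6} = \frac{4}{3} - \frac{1}{6} = \frac{7}{6}$)
$a{\left(x \right)} = \frac{7 x}{6}$ ($a{\left(x \right)} = \frac{7 \left(x + 0\right)}{6} = \frac{7 x}{6}$)
$T{\left(r \right)} = - \frac{49}{6 r}$ ($T{\left(r \right)} = \frac{\frac{7}{6} \left(-7\right)}{r} = - \frac{49}{6 r}$)
$A = 15620$ ($A = 18525 - 2905 = 15620$)
$\frac{A}{32040} + \frac{T{\left(143 \right)}}{t} = \frac{15620}{32040} + \frac{\left(- \frac{49}{6}\right) \frac{1}{143}}{-23169} = 15620 \cdot \frac{1}{32040} + \left(- \frac{49}{6}\right) \frac{1}{143} \left(- \frac{1}{23169}\right) = \frac{781}{1602} - - \frac{49}{19879002} = \frac{781}{1602} + \frac{49}{19879002} = \frac{431266085}{884615589}$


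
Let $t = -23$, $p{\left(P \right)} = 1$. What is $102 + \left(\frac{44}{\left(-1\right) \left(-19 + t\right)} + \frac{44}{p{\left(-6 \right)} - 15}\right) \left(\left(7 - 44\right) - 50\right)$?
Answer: $\frac{1990}{7} \approx 284.29$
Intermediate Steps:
$102 + \left(\frac{44}{\left(-1\right) \left(-19 + t\right)} + \frac{44}{p{\left(-6 \right)} - 15}\right) \left(\left(7 - 44\right) - 50\right) = 102 + \left(\frac{44}{\left(-1\right) \left(-19 - 23\right)} + \frac{44}{1 - 15}\right) \left(\left(7 - 44\right) - 50\right) = 102 + \left(\frac{44}{\left(-1\right) \left(-42\right)} + \frac{44}{-14}\right) \left(-37 - 50\right) = 102 + \left(\frac{44}{42} + 44 \left(- \frac{1}{14}\right)\right) \left(-87\right) = 102 + \left(44 \cdot \frac{1}{42} - \frac{22}{7}\right) \left(-87\right) = 102 + \left(\frac{22}{21} - \frac{22}{7}\right) \left(-87\right) = 102 - - \frac{1276}{7} = 102 + \frac{1276}{7} = \frac{1990}{7}$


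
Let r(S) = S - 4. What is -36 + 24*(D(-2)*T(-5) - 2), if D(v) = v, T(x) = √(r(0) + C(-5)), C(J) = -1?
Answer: -84 - 48*I*√5 ≈ -84.0 - 107.33*I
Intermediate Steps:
r(S) = -4 + S
T(x) = I*√5 (T(x) = √((-4 + 0) - 1) = √(-4 - 1) = √(-5) = I*√5)
-36 + 24*(D(-2)*T(-5) - 2) = -36 + 24*(-2*I*√5 - 2) = -36 + 24*(-2 - 2*I*√5) = -36 + (-48 - 48*I*√5) = -84 - 48*I*√5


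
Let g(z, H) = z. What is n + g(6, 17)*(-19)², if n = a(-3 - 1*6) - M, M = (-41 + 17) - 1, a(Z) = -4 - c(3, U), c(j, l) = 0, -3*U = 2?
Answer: 2187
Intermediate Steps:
U = -⅔ (U = -⅓*2 = -⅔ ≈ -0.66667)
a(Z) = -4 (a(Z) = -4 - 1*0 = -4 + 0 = -4)
M = -25 (M = -24 - 1 = -25)
n = 21 (n = -4 - 1*(-25) = -4 + 25 = 21)
n + g(6, 17)*(-19)² = 21 + 6*(-19)² = 21 + 6*361 = 21 + 2166 = 2187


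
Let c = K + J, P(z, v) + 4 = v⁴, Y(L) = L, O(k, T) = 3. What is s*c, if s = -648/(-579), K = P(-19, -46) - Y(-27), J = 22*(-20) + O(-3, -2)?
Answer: 967041072/193 ≈ 5.0106e+6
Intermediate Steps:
P(z, v) = -4 + v⁴
J = -437 (J = 22*(-20) + 3 = -440 + 3 = -437)
K = 4477479 (K = (-4 + (-46)⁴) - 1*(-27) = (-4 + 4477456) + 27 = 4477452 + 27 = 4477479)
c = 4477042 (c = 4477479 - 437 = 4477042)
s = 216/193 (s = -648*(-1/579) = 216/193 ≈ 1.1192)
s*c = (216/193)*4477042 = 967041072/193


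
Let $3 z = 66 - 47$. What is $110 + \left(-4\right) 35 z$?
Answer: $- \frac{2330}{3} \approx -776.67$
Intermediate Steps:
$z = \frac{19}{3}$ ($z = \frac{66 - 47}{3} = \frac{1}{3} \cdot 19 = \frac{19}{3} \approx 6.3333$)
$110 + \left(-4\right) 35 z = 110 + \left(-4\right) 35 \cdot \frac{19}{3} = 110 - \frac{2660}{3} = - \frac{2330}{3}$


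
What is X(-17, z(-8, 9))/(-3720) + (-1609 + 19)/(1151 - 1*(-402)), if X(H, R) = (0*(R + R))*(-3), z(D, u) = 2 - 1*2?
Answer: -1590/1553 ≈ -1.0238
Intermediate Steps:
z(D, u) = 0 (z(D, u) = 2 - 2 = 0)
X(H, R) = 0 (X(H, R) = (0*(2*R))*(-3) = 0*(-3) = 0)
X(-17, z(-8, 9))/(-3720) + (-1609 + 19)/(1151 - 1*(-402)) = 0/(-3720) + (-1609 + 19)/(1151 - 1*(-402)) = 0*(-1/3720) - 1590/(1151 + 402) = 0 - 1590/1553 = -1590/1553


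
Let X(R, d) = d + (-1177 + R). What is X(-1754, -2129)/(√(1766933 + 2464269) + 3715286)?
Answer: -9399673580/6901672915297 + 2530*√4231202/6901672915297 ≈ -0.0013612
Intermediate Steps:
X(R, d) = -1177 + R + d
X(-1754, -2129)/(√(1766933 + 2464269) + 3715286) = (-1177 - 1754 - 2129)/(√(1766933 + 2464269) + 3715286) = -5060/(√4231202 + 3715286) = -5060/(3715286 + √4231202)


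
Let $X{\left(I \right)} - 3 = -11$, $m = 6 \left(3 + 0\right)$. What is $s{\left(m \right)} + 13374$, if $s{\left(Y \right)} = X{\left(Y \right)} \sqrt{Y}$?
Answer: $13374 - 24 \sqrt{2} \approx 13340.0$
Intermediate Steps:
$m = 18$ ($m = 6 \cdot 3 = 18$)
$X{\left(I \right)} = -8$ ($X{\left(I \right)} = 3 - 11 = -8$)
$s{\left(Y \right)} = - 8 \sqrt{Y}$
$s{\left(m \right)} + 13374 = - 8 \sqrt{18} + 13374 = - 8 \cdot 3 \sqrt{2} + 13374 = - 24 \sqrt{2} + 13374 = 13374 - 24 \sqrt{2}$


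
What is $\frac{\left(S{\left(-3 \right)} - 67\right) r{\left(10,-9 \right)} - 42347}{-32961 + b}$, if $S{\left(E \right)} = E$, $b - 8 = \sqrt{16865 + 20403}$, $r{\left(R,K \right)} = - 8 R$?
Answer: $\frac{1210923891}{1085862941} + \frac{808434 \sqrt{77}}{1085862941} \approx 1.1217$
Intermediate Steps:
$b = 8 + 22 \sqrt{77}$ ($b = 8 + \sqrt{16865 + 20403} = 8 + \sqrt{37268} = 8 + 22 \sqrt{77} \approx 201.05$)
$\frac{\left(S{\left(-3 \right)} - 67\right) r{\left(10,-9 \right)} - 42347}{-32961 + b} = \frac{\left(-3 - 67\right) \left(\left(-8\right) 10\right) - 42347}{-32961 + \left(8 + 22 \sqrt{77}\right)} = \frac{\left(-70\right) \left(-80\right) - 42347}{-32953 + 22 \sqrt{77}} = \frac{5600 - 42347}{-32953 + 22 \sqrt{77}} = - \frac{36747}{-32953 + 22 \sqrt{77}}$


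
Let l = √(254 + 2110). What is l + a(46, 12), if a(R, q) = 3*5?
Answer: 15 + 2*√591 ≈ 63.621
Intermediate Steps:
l = 2*√591 (l = √2364 = 2*√591 ≈ 48.621)
a(R, q) = 15
l + a(46, 12) = 2*√591 + 15 = 15 + 2*√591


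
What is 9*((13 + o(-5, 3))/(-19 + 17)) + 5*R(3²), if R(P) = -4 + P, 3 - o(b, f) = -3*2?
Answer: -74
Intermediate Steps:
o(b, f) = 9 (o(b, f) = 3 - (-3)*2 = 3 - 1*(-6) = 3 + 6 = 9)
9*((13 + o(-5, 3))/(-19 + 17)) + 5*R(3²) = 9*((13 + 9)/(-19 + 17)) + 5*(-4 + 3²) = 9*(22/(-2)) + 5*(-4 + 9) = 9*(22*(-½)) + 5*5 = 9*(-11) + 25 = -99 + 25 = -74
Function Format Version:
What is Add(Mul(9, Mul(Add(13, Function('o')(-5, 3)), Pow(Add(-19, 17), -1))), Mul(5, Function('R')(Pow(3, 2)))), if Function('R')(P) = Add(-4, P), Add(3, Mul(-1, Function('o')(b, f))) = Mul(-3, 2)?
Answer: -74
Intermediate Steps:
Function('o')(b, f) = 9 (Function('o')(b, f) = Add(3, Mul(-1, Mul(-3, 2))) = Add(3, Mul(-1, -6)) = Add(3, 6) = 9)
Add(Mul(9, Mul(Add(13, Function('o')(-5, 3)), Pow(Add(-19, 17), -1))), Mul(5, Function('R')(Pow(3, 2)))) = Add(Mul(9, Mul(Add(13, 9), Pow(Add(-19, 17), -1))), Mul(5, Add(-4, Pow(3, 2)))) = Add(Mul(9, Mul(22, Pow(-2, -1))), Mul(5, Add(-4, 9))) = Add(Mul(9, Mul(22, Rational(-1, 2))), Mul(5, 5)) = Add(Mul(9, -11), 25) = Add(-99, 25) = -74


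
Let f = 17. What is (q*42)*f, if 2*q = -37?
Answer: -13209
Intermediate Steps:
q = -37/2 (q = (1/2)*(-37) = -37/2 ≈ -18.500)
(q*42)*f = -37/2*42*17 = -777*17 = -13209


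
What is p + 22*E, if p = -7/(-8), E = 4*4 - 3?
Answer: 2295/8 ≈ 286.88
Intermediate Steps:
E = 13 (E = 16 - 3 = 13)
p = 7/8 (p = -7*(-⅛) = 7/8 ≈ 0.87500)
p + 22*E = 7/8 + 22*13 = 7/8 + 286 = 2295/8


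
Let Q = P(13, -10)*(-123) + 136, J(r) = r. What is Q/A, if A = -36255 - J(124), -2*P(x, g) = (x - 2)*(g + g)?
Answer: 13394/36379 ≈ 0.36818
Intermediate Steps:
P(x, g) = -g*(-2 + x) (P(x, g) = -(x - 2)*(g + g)/2 = -(-2 + x)*2*g/2 = -g*(-2 + x))
Q = -13394 (Q = -10*(2 - 1*13)*(-123) + 136 = -10*(2 - 13)*(-123) + 136 = -10*(-11)*(-123) + 136 = 110*(-123) + 136 = -13530 + 136 = -13394)
A = -36379 (A = -36255 - 1*124 = -36255 - 124 = -36379)
Q/A = -13394/(-36379) = -13394*(-1/36379) = 13394/36379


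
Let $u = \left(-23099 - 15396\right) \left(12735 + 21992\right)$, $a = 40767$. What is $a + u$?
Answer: $-1336775098$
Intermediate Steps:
$u = -1336815865$ ($u = \left(-38495\right) 34727 = -1336815865$)
$a + u = 40767 - 1336815865 = -1336775098$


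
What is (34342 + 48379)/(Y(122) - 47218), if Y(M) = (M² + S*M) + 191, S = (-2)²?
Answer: -82721/31655 ≈ -2.6132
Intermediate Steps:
S = 4
Y(M) = 191 + M² + 4*M (Y(M) = (M² + 4*M) + 191 = 191 + M² + 4*M)
(34342 + 48379)/(Y(122) - 47218) = (34342 + 48379)/((191 + 122² + 4*122) - 47218) = 82721/((191 + 14884 + 488) - 47218) = 82721/(15563 - 47218) = 82721/(-31655) = 82721*(-1/31655) = -82721/31655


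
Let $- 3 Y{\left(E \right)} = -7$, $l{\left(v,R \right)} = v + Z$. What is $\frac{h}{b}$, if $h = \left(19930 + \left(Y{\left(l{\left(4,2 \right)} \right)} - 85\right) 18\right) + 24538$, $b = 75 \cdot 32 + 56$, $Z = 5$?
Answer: $\frac{35}{2} \approx 17.5$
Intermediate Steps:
$l{\left(v,R \right)} = 5 + v$ ($l{\left(v,R \right)} = v + 5 = 5 + v$)
$Y{\left(E \right)} = \frac{7}{3}$ ($Y{\left(E \right)} = \left(- \frac{1}{3}\right) \left(-7\right) = \frac{7}{3}$)
$b = 2456$ ($b = 2400 + 56 = 2456$)
$h = 42980$ ($h = \left(19930 + \left(\frac{7}{3} - 85\right) 18\right) + 24538 = \left(19930 - 1488\right) + 24538 = 18442 + 24538 = 42980$)
$\frac{h}{b} = \frac{42980}{2456} = 42980 \cdot \frac{1}{2456} = \frac{35}{2}$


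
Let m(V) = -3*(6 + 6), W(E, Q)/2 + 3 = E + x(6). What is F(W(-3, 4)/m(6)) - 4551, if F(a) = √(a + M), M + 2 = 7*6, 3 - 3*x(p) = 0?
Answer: -4551 + 5*√58/6 ≈ -4544.7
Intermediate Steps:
x(p) = 1 (x(p) = 1 - ⅓*0 = 1 + 0 = 1)
W(E, Q) = -4 + 2*E (W(E, Q) = -6 + 2*(E + 1) = -6 + 2*(1 + E) = -6 + (2 + 2*E) = -4 + 2*E)
m(V) = -36 (m(V) = -3*12 = -36)
M = 40 (M = -2 + 7*6 = -2 + 42 = 40)
F(a) = √(40 + a) (F(a) = √(a + 40) = √(40 + a))
F(W(-3, 4)/m(6)) - 4551 = √(40 + (-4 + 2*(-3))/(-36)) - 4551 = √(40 + (-4 - 6)*(-1/36)) - 4551 = √(40 - 10*(-1/36)) - 4551 = √(40 + 5/18) - 4551 = √(725/18) - 4551 = 5*√58/6 - 4551 = -4551 + 5*√58/6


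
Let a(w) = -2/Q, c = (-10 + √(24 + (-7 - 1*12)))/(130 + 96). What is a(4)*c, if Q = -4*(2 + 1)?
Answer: -5/678 + √5/1356 ≈ -0.0057256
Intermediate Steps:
c = -5/113 + √5/226 (c = (-10 + √(24 + (-7 - 12)))/226 = (-10 + √(24 - 19))*(1/226) = (-10 + √5)*(1/226) = -5/113 + √5/226 ≈ -0.034354)
Q = -12 (Q = -4*3 = -12)
a(w) = ⅙ (a(w) = -2/(-12) = -2*(-1/12) = ⅙)
a(4)*c = (-5/113 + √5/226)/6 = -5/678 + √5/1356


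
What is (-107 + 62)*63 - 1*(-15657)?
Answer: 12822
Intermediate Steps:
(-107 + 62)*63 - 1*(-15657) = -45*63 + 15657 = -2835 + 15657 = 12822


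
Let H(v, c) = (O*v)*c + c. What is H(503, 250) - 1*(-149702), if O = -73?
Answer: -9029798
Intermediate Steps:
H(v, c) = c - 73*c*v (H(v, c) = (-73*v)*c + c = -73*c*v + c = c - 73*c*v)
H(503, 250) - 1*(-149702) = 250*(1 - 73*503) - 1*(-149702) = 250*(1 - 36719) + 149702 = 250*(-36718) + 149702 = -9179500 + 149702 = -9029798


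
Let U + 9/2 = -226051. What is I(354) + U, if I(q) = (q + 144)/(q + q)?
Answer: -13337233/59 ≈ -2.2605e+5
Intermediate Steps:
U = -452111/2 (U = -9/2 - 226051 = -452111/2 ≈ -2.2606e+5)
I(q) = (144 + q)/(2*q) (I(q) = (144 + q)/((2*q)) = (144 + q)*(1/(2*q)) = (144 + q)/(2*q))
I(354) + U = (½)*(144 + 354)/354 - 452111/2 = (½)*(1/354)*498 - 452111/2 = 83/118 - 452111/2 = -13337233/59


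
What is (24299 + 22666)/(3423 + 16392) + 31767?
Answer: 41967338/1321 ≈ 31769.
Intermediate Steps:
(24299 + 22666)/(3423 + 16392) + 31767 = 46965/19815 + 31767 = 46965*(1/19815) + 31767 = 3131/1321 + 31767 = 41967338/1321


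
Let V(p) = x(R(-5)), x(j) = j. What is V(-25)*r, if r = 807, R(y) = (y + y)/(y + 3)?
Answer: 4035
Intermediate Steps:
R(y) = 2*y/(3 + y) (R(y) = (2*y)/(3 + y) = 2*y/(3 + y))
V(p) = 5 (V(p) = 2*(-5)/(3 - 5) = 2*(-5)/(-2) = 2*(-5)*(-½) = 5)
V(-25)*r = 5*807 = 4035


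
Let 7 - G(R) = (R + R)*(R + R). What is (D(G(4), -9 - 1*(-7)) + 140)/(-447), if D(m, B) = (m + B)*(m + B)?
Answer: -1207/149 ≈ -8.1007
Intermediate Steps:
G(R) = 7 - 4*R² (G(R) = 7 - (R + R)*(R + R) = 7 - 2*R*2*R = 7 - 4*R²)
D(m, B) = (B + m)² (D(m, B) = (B + m)*(B + m) = (B + m)²)
(D(G(4), -9 - 1*(-7)) + 140)/(-447) = (((-9 - 1*(-7)) + (7 - 4*4²))² + 140)/(-447) = (((-9 + 7) + (7 - 4*16))² + 140)*(-1/447) = ((-2 + (7 - 64))² + 140)*(-1/447) = ((-2 - 57)² + 140)*(-1/447) = ((-59)² + 140)*(-1/447) = (3481 + 140)*(-1/447) = 3621*(-1/447) = -1207/149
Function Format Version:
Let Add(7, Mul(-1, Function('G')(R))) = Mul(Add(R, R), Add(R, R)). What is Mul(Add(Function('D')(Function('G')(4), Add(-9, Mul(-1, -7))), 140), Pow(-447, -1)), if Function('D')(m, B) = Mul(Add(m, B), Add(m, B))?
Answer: Rational(-1207, 149) ≈ -8.1007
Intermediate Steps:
Function('G')(R) = Add(7, Mul(-4, Pow(R, 2))) (Function('G')(R) = Add(7, Mul(-1, Mul(Add(R, R), Add(R, R)))) = Add(7, Mul(-1, Mul(Mul(2, R), Mul(2, R)))) = Add(7, Mul(-1, Mul(4, Pow(R, 2)))) = Add(7, Mul(-4, Pow(R, 2))))
Function('D')(m, B) = Pow(Add(B, m), 2) (Function('D')(m, B) = Mul(Add(B, m), Add(B, m)) = Pow(Add(B, m), 2))
Mul(Add(Function('D')(Function('G')(4), Add(-9, Mul(-1, -7))), 140), Pow(-447, -1)) = Mul(Add(Pow(Add(Add(-9, Mul(-1, -7)), Add(7, Mul(-4, Pow(4, 2)))), 2), 140), Pow(-447, -1)) = Mul(Add(Pow(Add(Add(-9, 7), Add(7, Mul(-4, 16))), 2), 140), Rational(-1, 447)) = Mul(Add(Pow(Add(-2, Add(7, -64)), 2), 140), Rational(-1, 447)) = Mul(Add(Pow(Add(-2, -57), 2), 140), Rational(-1, 447)) = Mul(Add(Pow(-59, 2), 140), Rational(-1, 447)) = Mul(Add(3481, 140), Rational(-1, 447)) = Mul(3621, Rational(-1, 447)) = Rational(-1207, 149)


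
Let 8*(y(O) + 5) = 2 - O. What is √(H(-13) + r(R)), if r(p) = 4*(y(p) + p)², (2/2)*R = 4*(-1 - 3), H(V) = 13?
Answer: √5677/2 ≈ 37.673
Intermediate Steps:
y(O) = -19/4 - O/8 (y(O) = -5 + (2 - O)/8 = -5 + (¼ - O/8) = -19/4 - O/8)
R = -16 (R = 4*(-1 - 3) = 4*(-4) = -16)
r(p) = 4*(-19/4 + 7*p/8)² (r(p) = 4*((-19/4 - p/8) + p)² = 4*(-19/4 + 7*p/8)²)
√(H(-13) + r(R)) = √(13 + (-38 + 7*(-16))²/16) = √(13 + (-38 - 112)²/16) = √(13 + (1/16)*(-150)²) = √(13 + (1/16)*22500) = √(13 + 5625/4) = √(5677/4) = √5677/2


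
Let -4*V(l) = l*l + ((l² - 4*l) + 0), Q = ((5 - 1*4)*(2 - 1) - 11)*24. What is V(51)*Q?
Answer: 299880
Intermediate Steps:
Q = -240 (Q = ((5 - 4)*1 - 11)*24 = (1*1 - 11)*24 = (1 - 11)*24 = -10*24 = -240)
V(l) = l - l²/2 (V(l) = -(l*l + ((l² - 4*l) + 0))/4 = -(l² + (l² - 4*l))/4 = -(-4*l + 2*l²)/4 = l - l²/2)
V(51)*Q = ((½)*51*(2 - 1*51))*(-240) = ((½)*51*(2 - 51))*(-240) = ((½)*51*(-49))*(-240) = -2499/2*(-240) = 299880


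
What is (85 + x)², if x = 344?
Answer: 184041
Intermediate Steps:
(85 + x)² = (85 + 344)² = 429² = 184041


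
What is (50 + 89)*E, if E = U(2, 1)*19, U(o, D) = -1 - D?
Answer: -5282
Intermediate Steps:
E = -38 (E = (-1 - 1*1)*19 = (-1 - 1)*19 = -2*19 = -38)
(50 + 89)*E = (50 + 89)*(-38) = 139*(-38) = -5282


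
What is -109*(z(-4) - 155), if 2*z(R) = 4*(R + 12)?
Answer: 15151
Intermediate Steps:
z(R) = 24 + 2*R (z(R) = (4*(R + 12))/2 = (4*(12 + R))/2 = (48 + 4*R)/2 = 24 + 2*R)
-109*(z(-4) - 155) = -109*((24 + 2*(-4)) - 155) = -109*((24 - 8) - 155) = -109*(16 - 155) = -109*(-139) = 15151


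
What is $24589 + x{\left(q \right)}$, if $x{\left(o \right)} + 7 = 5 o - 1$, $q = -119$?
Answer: $23986$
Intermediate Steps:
$x{\left(o \right)} = -8 + 5 o$ ($x{\left(o \right)} = -7 + \left(5 o - 1\right) = -7 + \left(-1 + 5 o\right) = -8 + 5 o$)
$24589 + x{\left(q \right)} = 24589 + \left(-8 + 5 \left(-119\right)\right) = 24589 - 603 = 23986$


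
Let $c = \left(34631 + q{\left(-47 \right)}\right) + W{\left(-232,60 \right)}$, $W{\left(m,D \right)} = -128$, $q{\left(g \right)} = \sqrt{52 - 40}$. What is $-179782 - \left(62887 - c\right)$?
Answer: $-208166 + 2 \sqrt{3} \approx -2.0816 \cdot 10^{5}$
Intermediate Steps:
$q{\left(g \right)} = 2 \sqrt{3}$ ($q{\left(g \right)} = \sqrt{12} = 2 \sqrt{3}$)
$c = 34503 + 2 \sqrt{3}$ ($c = \left(34631 + 2 \sqrt{3}\right) - 128 = 34503 + 2 \sqrt{3} \approx 34506.0$)
$-179782 - \left(62887 - c\right) = -179782 - \left(62887 - \left(34503 + 2 \sqrt{3}\right)\right) = -179782 - \left(28384 - 2 \sqrt{3}\right) = -208166 + 2 \sqrt{3}$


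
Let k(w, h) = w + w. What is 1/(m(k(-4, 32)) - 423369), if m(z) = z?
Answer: -1/423377 ≈ -2.3620e-6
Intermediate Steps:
k(w, h) = 2*w
1/(m(k(-4, 32)) - 423369) = 1/(2*(-4) - 423369) = 1/(-8 - 423369) = 1/(-423377) = -1/423377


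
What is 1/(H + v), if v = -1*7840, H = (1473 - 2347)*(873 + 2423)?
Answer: -1/2888544 ≈ -3.4620e-7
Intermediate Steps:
H = -2880704 (H = -874*3296 = -2880704)
v = -7840
1/(H + v) = 1/(-2880704 - 7840) = 1/(-2888544) = -1/2888544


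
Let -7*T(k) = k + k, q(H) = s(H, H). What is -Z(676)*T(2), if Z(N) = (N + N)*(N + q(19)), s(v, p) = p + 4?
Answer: 3780192/7 ≈ 5.4003e+5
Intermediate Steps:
s(v, p) = 4 + p
q(H) = 4 + H
Z(N) = 2*N*(23 + N) (Z(N) = (N + N)*(N + (4 + 19)) = (2*N)*(N + 23) = (2*N)*(23 + N) = 2*N*(23 + N))
T(k) = -2*k/7 (T(k) = -(k + k)/7 = -2*k/7)
-Z(676)*T(2) = -2*676*(23 + 676)*(-2/7*2) = -2*676*699*(-4)/7 = -945048*(-4)/7 = -1*(-3780192/7) = 3780192/7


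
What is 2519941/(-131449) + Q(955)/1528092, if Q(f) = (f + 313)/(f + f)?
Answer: -1838710011758797/95913593934570 ≈ -19.170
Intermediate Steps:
Q(f) = (313 + f)/(2*f) (Q(f) = (313 + f)/((2*f)) = (313 + f)*(1/(2*f)) = (313 + f)/(2*f))
2519941/(-131449) + Q(955)/1528092 = 2519941/(-131449) + ((½)*(313 + 955)/955)/1528092 = 2519941*(-1/131449) + ((½)*(1/955)*1268)*(1/1528092) = -2519941/131449 + (634/955)*(1/1528092) = -2519941/131449 + 317/729663930 = -1838710011758797/95913593934570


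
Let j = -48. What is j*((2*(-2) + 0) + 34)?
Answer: -1440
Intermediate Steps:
j*((2*(-2) + 0) + 34) = -48*((2*(-2) + 0) + 34) = -48*((-4 + 0) + 34) = -48*(-4 + 34) = -48*30 = -1440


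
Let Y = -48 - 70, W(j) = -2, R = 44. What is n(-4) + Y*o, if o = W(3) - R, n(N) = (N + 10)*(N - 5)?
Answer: 5374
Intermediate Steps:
Y = -118
n(N) = (-5 + N)*(10 + N) (n(N) = (10 + N)*(-5 + N) = (-5 + N)*(10 + N))
o = -46 (o = -2 - 1*44 = -2 - 44 = -46)
n(-4) + Y*o = (-50 + (-4)**2 + 5*(-4)) - 118*(-46) = (-50 + 16 - 20) + 5428 = -54 + 5428 = 5374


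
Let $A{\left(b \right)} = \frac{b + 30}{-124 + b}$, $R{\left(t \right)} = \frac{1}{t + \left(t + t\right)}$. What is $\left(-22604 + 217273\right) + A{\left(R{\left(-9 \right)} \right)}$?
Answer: $\frac{651945672}{3349} \approx 1.9467 \cdot 10^{5}$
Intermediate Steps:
$R{\left(t \right)} = \frac{1}{3 t}$ ($R{\left(t \right)} = \frac{1}{t + 2 t} = \frac{1}{3 t}$)
$A{\left(b \right)} = \frac{30 + b}{-124 + b}$
$\left(-22604 + 217273\right) + A{\left(R{\left(-9 \right)} \right)} = \left(-22604 + 217273\right) + \frac{30 + \frac{1}{3 \left(-9\right)}}{-124 + \frac{1}{3 \left(-9\right)}} = 194669 + \frac{30 + \frac{1}{3} \left(- \frac{1}{9}\right)}{-124 + \frac{1}{3} \left(- \frac{1}{9}\right)} = 194669 + \frac{30 - \frac{1}{27}}{-124 - \frac{1}{27}} = 194669 + \frac{1}{- \frac{3349}{27}} \cdot \frac{809}{27} = 194669 - \frac{809}{3349} = \frac{651945672}{3349}$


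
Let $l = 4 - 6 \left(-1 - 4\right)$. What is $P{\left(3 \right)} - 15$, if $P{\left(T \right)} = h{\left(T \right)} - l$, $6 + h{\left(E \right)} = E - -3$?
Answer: $-49$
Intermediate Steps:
$h{\left(E \right)} = -3 + E$ ($h{\left(E \right)} = -6 + \left(E - -3\right) = -6 + \left(E + 3\right) = -6 + \left(3 + E\right) = -3 + E$)
$l = 34$ ($l = 4 - 6 \left(-5\right) = 4 - -30 = 4 + 30 = 34$)
$P{\left(T \right)} = -37 + T$ ($P{\left(T \right)} = \left(-3 + T\right) - 34 = -37 + T$)
$P{\left(3 \right)} - 15 = \left(-37 + 3\right) - 15 = -34 + \left(-220 + 205\right) = -34 - 15 = -49$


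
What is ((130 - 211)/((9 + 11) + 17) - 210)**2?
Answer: 61638201/1369 ≈ 45024.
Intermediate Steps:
((130 - 211)/((9 + 11) + 17) - 210)**2 = (-81/(20 + 17) - 210)**2 = (-81/37 - 210)**2 = (-7851/37)**2 = 61638201/1369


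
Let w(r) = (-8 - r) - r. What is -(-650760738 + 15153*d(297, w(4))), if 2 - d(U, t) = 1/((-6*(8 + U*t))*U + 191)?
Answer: 5501274421412721/8453999 ≈ 6.5073e+8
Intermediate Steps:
w(r) = -8 - 2*r
d(U, t) = 2 - 1/(191 + U*(-48 - 6*U*t)) (d(U, t) = 2 - 1/((-6*(8 + U*t))*U + 191) = 2 - 1/((-48 - 6*U*t)*U + 191) = 2 - 1/(U*(-48 - 6*U*t) + 191) = 2 - 1/(191 + U*(-48 - 6*U*t)))
-(-650760738 + 15153*d(297, w(4))) = -(-650760738 + 45459*(-127 + 32*297 + 4*(-8 - 2*4)*297²)/(-191 + 48*297 + 6*(-8 - 2*4)*297²)) = -(-650760738 + 45459*(-127 + 9504 + 4*(-8 - 8)*88209)/(-191 + 14256 + 6*(-8 - 8)*88209)) = -(-650760738 + 45459*(-127 + 9504 + 4*(-16)*88209)/(-191 + 14256 + 6*(-16)*88209)) = -(-650760738 + 45459*(-127 + 9504 - 5645376)/(-191 + 14256 - 8468064)) = -15153/(1/(3*(-5635999)/(-8453999) - 42946)) = -15153/(1/(3*(-1/8453999)*(-5635999) - 42946)) = -15153/(1/(16907997/8453999 - 42946)) = -15153/(1/(-363048533057/8453999)) = -15153/(-8453999/363048533057) = -15153*(-363048533057/8453999) = 5501274421412721/8453999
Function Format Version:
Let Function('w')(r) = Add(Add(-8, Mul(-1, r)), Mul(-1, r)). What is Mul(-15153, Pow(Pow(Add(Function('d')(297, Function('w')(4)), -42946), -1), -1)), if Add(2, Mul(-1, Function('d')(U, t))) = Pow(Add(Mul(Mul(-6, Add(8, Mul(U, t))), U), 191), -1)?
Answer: Rational(5501274421412721, 8453999) ≈ 6.5073e+8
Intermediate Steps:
Function('w')(r) = Add(-8, Mul(-2, r))
Function('d')(U, t) = Add(2, Mul(-1, Pow(Add(191, Mul(U, Add(-48, Mul(-6, U, t)))), -1))) (Function('d')(U, t) = Add(2, Mul(-1, Pow(Add(Mul(Mul(-6, Add(8, Mul(U, t))), U), 191), -1))) = Add(2, Mul(-1, Pow(Add(Mul(Add(-48, Mul(-6, U, t)), U), 191), -1))) = Add(2, Mul(-1, Pow(Add(Mul(U, Add(-48, Mul(-6, U, t))), 191), -1))) = Add(2, Mul(-1, Pow(Add(191, Mul(U, Add(-48, Mul(-6, U, t)))), -1))))
Mul(-15153, Pow(Pow(Add(Function('d')(297, Function('w')(4)), -42946), -1), -1)) = Mul(-15153, Pow(Pow(Add(Mul(3, Pow(Add(-191, Mul(48, 297), Mul(6, Add(-8, Mul(-2, 4)), Pow(297, 2))), -1), Add(-127, Mul(32, 297), Mul(4, Add(-8, Mul(-2, 4)), Pow(297, 2)))), -42946), -1), -1)) = Mul(-15153, Pow(Pow(Add(Mul(3, Pow(Add(-191, 14256, Mul(6, Add(-8, -8), 88209)), -1), Add(-127, 9504, Mul(4, Add(-8, -8), 88209))), -42946), -1), -1)) = Mul(-15153, Pow(Pow(Add(Mul(3, Pow(Add(-191, 14256, Mul(6, -16, 88209)), -1), Add(-127, 9504, Mul(4, -16, 88209))), -42946), -1), -1)) = Mul(-15153, Pow(Pow(Add(Mul(3, Pow(Add(-191, 14256, -8468064), -1), Add(-127, 9504, -5645376)), -42946), -1), -1)) = Mul(-15153, Pow(Pow(Add(Mul(3, Pow(-8453999, -1), -5635999), -42946), -1), -1)) = Mul(-15153, Pow(Pow(Add(Mul(3, Rational(-1, 8453999), -5635999), -42946), -1), -1)) = Mul(-15153, Pow(Pow(Add(Rational(16907997, 8453999), -42946), -1), -1)) = Mul(-15153, Pow(Pow(Rational(-363048533057, 8453999), -1), -1)) = Mul(-15153, Pow(Rational(-8453999, 363048533057), -1)) = Mul(-15153, Rational(-363048533057, 8453999)) = Rational(5501274421412721, 8453999)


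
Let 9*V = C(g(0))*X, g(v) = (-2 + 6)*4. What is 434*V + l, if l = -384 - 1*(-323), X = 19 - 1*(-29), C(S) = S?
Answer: 110921/3 ≈ 36974.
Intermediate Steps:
g(v) = 16 (g(v) = 4*4 = 16)
X = 48 (X = 19 + 29 = 48)
l = -61 (l = -384 + 323 = -61)
V = 256/3 (V = (16*48)/9 = (⅑)*768 = 256/3 ≈ 85.333)
434*V + l = 434*(256/3) - 61 = 111104/3 - 61 = 110921/3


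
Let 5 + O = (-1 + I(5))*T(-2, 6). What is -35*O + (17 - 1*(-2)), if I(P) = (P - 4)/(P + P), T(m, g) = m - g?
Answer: -58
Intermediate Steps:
I(P) = (-4 + P)/(2*P) (I(P) = (-4 + P)/((2*P)) = (-4 + P)*(1/(2*P)) = (-4 + P)/(2*P))
O = 11/5 (O = -5 + (-1 + (1/2)*(-4 + 5)/5)*(-2 - 1*6) = -5 + (-1 + (1/2)*(1/5)*1)*(-2 - 6) = -5 + (-1 + 1/10)*(-8) = -5 - 9/10*(-8) = -5 + 36/5 = 11/5 ≈ 2.2000)
-35*O + (17 - 1*(-2)) = -35*11/5 + (17 - 1*(-2)) = -77 + (17 + 2) = -77 + 19 = -58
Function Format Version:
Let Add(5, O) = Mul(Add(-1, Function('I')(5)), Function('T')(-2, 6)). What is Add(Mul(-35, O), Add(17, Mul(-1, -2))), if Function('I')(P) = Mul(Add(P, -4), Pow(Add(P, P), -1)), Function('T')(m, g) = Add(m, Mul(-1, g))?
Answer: -58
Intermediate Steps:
Function('I')(P) = Mul(Rational(1, 2), Pow(P, -1), Add(-4, P)) (Function('I')(P) = Mul(Add(-4, P), Pow(Mul(2, P), -1)) = Mul(Add(-4, P), Mul(Rational(1, 2), Pow(P, -1))) = Mul(Rational(1, 2), Pow(P, -1), Add(-4, P)))
O = Rational(11, 5) (O = Add(-5, Mul(Add(-1, Mul(Rational(1, 2), Pow(5, -1), Add(-4, 5))), Add(-2, Mul(-1, 6)))) = Add(-5, Mul(Add(-1, Mul(Rational(1, 2), Rational(1, 5), 1)), Add(-2, -6))) = Add(-5, Mul(Add(-1, Rational(1, 10)), -8)) = Add(-5, Mul(Rational(-9, 10), -8)) = Add(-5, Rational(36, 5)) = Rational(11, 5) ≈ 2.2000)
Add(Mul(-35, O), Add(17, Mul(-1, -2))) = Add(Mul(-35, Rational(11, 5)), Add(17, Mul(-1, -2))) = Add(-77, Add(17, 2)) = Add(-77, 19) = -58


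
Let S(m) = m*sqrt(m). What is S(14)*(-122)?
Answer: -1708*sqrt(14) ≈ -6390.8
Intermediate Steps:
S(m) = m**(3/2)
S(14)*(-122) = 14**(3/2)*(-122) = (14*sqrt(14))*(-122) = -1708*sqrt(14)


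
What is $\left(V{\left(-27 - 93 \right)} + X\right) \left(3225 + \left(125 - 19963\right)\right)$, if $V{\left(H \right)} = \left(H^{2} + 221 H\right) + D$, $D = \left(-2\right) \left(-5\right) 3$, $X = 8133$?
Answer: $65737641$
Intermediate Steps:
$D = 30$ ($D = 10 \cdot 3 = 30$)
$V{\left(H \right)} = 30 + H^{2} + 221 H$ ($V{\left(H \right)} = \left(H^{2} + 221 H\right) + 30 = 30 + H^{2} + 221 H$)
$\left(V{\left(-27 - 93 \right)} + X\right) \left(3225 + \left(125 - 19963\right)\right) = \left(\left(30 + \left(-27 - 93\right)^{2} + 221 \left(-27 - 93\right)\right) + 8133\right) \left(3225 + \left(125 - 19963\right)\right) = \left(\left(30 + \left(-120\right)^{2} + 221 \left(-120\right)\right) + 8133\right) \left(3225 + \left(125 - 19963\right)\right) = \left(\left(30 + 14400 - 26520\right) + 8133\right) \left(3225 - 19838\right) = \left(-12090 + 8133\right) \left(-16613\right) = \left(-3957\right) \left(-16613\right) = 65737641$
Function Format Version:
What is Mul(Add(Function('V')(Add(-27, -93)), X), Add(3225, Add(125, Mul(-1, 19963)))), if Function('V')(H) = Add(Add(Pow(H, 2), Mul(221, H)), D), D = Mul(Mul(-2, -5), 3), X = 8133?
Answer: 65737641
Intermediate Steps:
D = 30 (D = Mul(10, 3) = 30)
Function('V')(H) = Add(30, Pow(H, 2), Mul(221, H)) (Function('V')(H) = Add(Add(Pow(H, 2), Mul(221, H)), 30) = Add(30, Pow(H, 2), Mul(221, H)))
Mul(Add(Function('V')(Add(-27, -93)), X), Add(3225, Add(125, Mul(-1, 19963)))) = Mul(Add(Add(30, Pow(Add(-27, -93), 2), Mul(221, Add(-27, -93))), 8133), Add(3225, Add(125, Mul(-1, 19963)))) = Mul(Add(Add(30, Pow(-120, 2), Mul(221, -120)), 8133), Add(3225, Add(125, -19963))) = Mul(Add(Add(30, 14400, -26520), 8133), Add(3225, -19838)) = Mul(Add(-12090, 8133), -16613) = Mul(-3957, -16613) = 65737641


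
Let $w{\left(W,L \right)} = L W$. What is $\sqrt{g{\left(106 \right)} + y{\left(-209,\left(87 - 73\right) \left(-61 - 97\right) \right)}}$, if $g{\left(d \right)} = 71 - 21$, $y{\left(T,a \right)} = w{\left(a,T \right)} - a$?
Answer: $\sqrt{464570} \approx 681.59$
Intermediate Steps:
$y{\left(T,a \right)} = - a + T a$ ($y{\left(T,a \right)} = T a - a = - a + T a$)
$g{\left(d \right)} = 50$
$\sqrt{g{\left(106 \right)} + y{\left(-209,\left(87 - 73\right) \left(-61 - 97\right) \right)}} = \sqrt{50 + \left(87 - 73\right) \left(-61 - 97\right) \left(-1 - 209\right)} = \sqrt{50 + 14 \left(-158\right) \left(-210\right)} = \sqrt{50 - -464520} = \sqrt{50 + 464520} = \sqrt{464570}$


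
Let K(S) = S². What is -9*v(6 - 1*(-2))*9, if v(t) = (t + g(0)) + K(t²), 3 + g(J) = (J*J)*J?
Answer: -332181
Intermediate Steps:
g(J) = -3 + J³ (g(J) = -3 + (J*J)*J = -3 + J²*J = -3 + J³)
v(t) = -3 + t + t⁴ (v(t) = (t + (-3 + 0³)) + (t²)² = (t + (-3 + 0)) + t⁴ = (t - 3) + t⁴ = (-3 + t) + t⁴ = -3 + t + t⁴)
-9*v(6 - 1*(-2))*9 = -9*(-3 + (6 - 1*(-2)) + (6 - 1*(-2))⁴)*9 = -9*(-3 + (6 + 2) + (6 + 2)⁴)*9 = -9*(-3 + 8 + 8⁴)*9 = -9*(-3 + 8 + 4096)*9 = -9*4101*9 = -36909*9 = -332181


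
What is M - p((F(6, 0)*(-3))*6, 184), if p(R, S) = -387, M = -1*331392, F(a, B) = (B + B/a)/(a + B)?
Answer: -331005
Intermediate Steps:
F(a, B) = (B + B/a)/(B + a)
M = -331392
M - p((F(6, 0)*(-3))*6, 184) = -331392 - 1*(-387) = -331392 + 387 = -331005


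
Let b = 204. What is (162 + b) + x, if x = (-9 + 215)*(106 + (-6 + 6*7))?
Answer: 29618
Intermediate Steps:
x = 29252 (x = 206*(106 + (-6 + 42)) = 206*(106 + 36) = 206*142 = 29252)
(162 + b) + x = (162 + 204) + 29252 = 366 + 29252 = 29618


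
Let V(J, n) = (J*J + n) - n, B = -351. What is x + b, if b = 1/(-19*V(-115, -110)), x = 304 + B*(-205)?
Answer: 18156880224/251275 ≈ 72259.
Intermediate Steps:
V(J, n) = J² (V(J, n) = (J² + n) - n = (n + J²) - n = J²)
x = 72259 (x = 304 - 351*(-205) = 304 + 71955 = 72259)
b = -1/251275 (b = 1/(-19*(-115)²) = 1/(-19*13225) = 1/(-251275) = -1/251275 ≈ -3.9797e-6)
x + b = 72259 - 1/251275 = 18156880224/251275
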